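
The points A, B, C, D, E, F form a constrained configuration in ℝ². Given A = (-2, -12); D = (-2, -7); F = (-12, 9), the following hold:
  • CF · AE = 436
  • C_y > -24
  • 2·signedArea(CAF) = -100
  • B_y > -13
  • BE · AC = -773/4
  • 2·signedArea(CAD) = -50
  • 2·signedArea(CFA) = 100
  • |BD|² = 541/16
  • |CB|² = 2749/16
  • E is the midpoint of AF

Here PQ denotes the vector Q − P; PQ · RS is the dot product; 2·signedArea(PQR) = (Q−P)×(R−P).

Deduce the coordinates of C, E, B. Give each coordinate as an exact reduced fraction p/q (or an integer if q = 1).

1. C_x = 8  [2·signedArea(CAF) = -100 ∩ 2·signedArea(CAD) = -50]
2. C_y = -23  [2·signedArea(CAF) = -100 ∩ 2·signedArea(CAD) = -50]
   → C = (8, -23)
3. E_x = -7  [E is the midpoint of AF]
4. E_y = -3/2  [E is the midpoint of AF]
   → E = (-7, -3/2)
5. B_x = 1/2  [line -10·x + 11·y + 559/4 = 0 ∩ |CB|² = 2749/16]
6. B_y = -49/4  [line -10·x + 11·y + 559/4 = 0 ∩ |CB|² = 2749/16]
   → B = (1/2, -49/4)

B = (1/2, -49/4)
C = (8, -23)
E = (-7, -3/2)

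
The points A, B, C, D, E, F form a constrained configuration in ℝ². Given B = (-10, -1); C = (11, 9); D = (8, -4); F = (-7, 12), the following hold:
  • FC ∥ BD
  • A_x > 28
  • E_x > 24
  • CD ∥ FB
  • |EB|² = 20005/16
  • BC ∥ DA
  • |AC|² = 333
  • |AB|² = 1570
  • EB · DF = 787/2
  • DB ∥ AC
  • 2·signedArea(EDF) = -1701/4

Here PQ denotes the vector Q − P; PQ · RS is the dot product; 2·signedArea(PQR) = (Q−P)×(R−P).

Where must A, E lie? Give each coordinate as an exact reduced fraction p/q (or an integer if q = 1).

1. A_x = 29  [DB ∥ AC ∩ BC ∥ DA]
2. A_y = 6  [DB ∥ AC ∩ BC ∥ DA]
   → A = (29, 6)
3. E_x = 49/2  [2·signedArea(EDF) = -1701/4 ∩ EB · DF = 787/2]
4. E_y = 27/4  [2·signedArea(EDF) = -1701/4 ∩ EB · DF = 787/2]
   → E = (49/2, 27/4)

A = (29, 6)
E = (49/2, 27/4)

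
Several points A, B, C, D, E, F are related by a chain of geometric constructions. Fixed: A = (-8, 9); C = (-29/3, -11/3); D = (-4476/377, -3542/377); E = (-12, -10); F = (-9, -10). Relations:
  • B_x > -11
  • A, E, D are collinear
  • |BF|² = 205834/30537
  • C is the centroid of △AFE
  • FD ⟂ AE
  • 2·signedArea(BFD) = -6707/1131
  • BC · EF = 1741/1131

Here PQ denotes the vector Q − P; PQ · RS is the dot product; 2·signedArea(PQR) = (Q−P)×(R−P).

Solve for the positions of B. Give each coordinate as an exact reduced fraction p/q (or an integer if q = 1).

1. B_x = -34540/3393  [2·signedArea(BFD) = -6707/1131 ∩ BC · EF = 1741/1131]
2. B_y = -26083/3393  [2·signedArea(BFD) = -6707/1131 ∩ BC · EF = 1741/1131]
   → B = (-34540/3393, -26083/3393)

B = (-34540/3393, -26083/3393)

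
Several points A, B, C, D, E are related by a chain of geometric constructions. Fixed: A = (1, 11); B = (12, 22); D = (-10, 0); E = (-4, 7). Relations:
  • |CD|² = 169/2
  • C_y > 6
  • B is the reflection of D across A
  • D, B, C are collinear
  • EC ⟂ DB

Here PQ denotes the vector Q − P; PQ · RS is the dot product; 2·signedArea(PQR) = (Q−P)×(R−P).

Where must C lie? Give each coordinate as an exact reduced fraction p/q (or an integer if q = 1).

1. C_x = -7/2  [D, B, C are collinear ∩ EC ⟂ DB]
2. C_y = 13/2  [D, B, C are collinear ∩ EC ⟂ DB]
   → C = (-7/2, 13/2)

C = (-7/2, 13/2)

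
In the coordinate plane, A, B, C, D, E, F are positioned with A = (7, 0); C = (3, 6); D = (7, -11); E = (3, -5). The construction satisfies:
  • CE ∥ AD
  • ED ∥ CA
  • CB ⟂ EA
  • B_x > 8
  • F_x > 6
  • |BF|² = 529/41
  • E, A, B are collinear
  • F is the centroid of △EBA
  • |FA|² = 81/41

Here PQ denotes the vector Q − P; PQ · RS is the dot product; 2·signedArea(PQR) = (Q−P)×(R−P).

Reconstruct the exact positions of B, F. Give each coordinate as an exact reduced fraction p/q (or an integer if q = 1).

1. B_x = 343/41  [E, A, B are collinear ∩ CB ⟂ EA]
2. B_y = 70/41  [E, A, B are collinear ∩ CB ⟂ EA]
   → B = (343/41, 70/41)
3. F_x = 251/41  [F is the centroid of △EBA]
4. F_y = -45/41  [F is the centroid of △EBA]
   → F = (251/41, -45/41)

B = (343/41, 70/41)
F = (251/41, -45/41)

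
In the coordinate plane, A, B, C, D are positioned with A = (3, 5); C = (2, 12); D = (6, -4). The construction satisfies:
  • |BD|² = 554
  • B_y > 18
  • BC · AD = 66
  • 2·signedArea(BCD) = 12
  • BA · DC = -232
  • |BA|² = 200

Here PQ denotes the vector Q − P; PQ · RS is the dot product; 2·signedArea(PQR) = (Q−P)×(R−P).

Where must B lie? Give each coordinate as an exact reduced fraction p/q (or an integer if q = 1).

B = (1, 19)

1. B_x = 1  [2·signedArea(BCD) = 12 ∩ BA · DC = -232]
2. B_y = 19  [2·signedArea(BCD) = 12 ∩ BA · DC = -232]
   → B = (1, 19)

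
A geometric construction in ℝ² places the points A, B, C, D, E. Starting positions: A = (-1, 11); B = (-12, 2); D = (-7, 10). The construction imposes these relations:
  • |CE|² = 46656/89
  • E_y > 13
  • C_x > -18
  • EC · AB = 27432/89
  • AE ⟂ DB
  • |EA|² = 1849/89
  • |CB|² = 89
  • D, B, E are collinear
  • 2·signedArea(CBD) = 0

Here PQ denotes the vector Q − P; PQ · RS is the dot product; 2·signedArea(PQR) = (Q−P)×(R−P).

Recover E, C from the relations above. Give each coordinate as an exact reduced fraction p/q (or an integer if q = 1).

1. E_x = -433/89  [D, B, E are collinear ∩ AE ⟂ DB]
2. E_y = 1194/89  [D, B, E are collinear ∩ AE ⟂ DB]
   → E = (-433/89, 1194/89)
3. C_x = -17  [2·signedArea(CBD) = 0 ∩ EC · AB = 27432/89]
4. C_y = -6  [2·signedArea(CBD) = 0 ∩ EC · AB = 27432/89]
   → C = (-17, -6)

C = (-17, -6)
E = (-433/89, 1194/89)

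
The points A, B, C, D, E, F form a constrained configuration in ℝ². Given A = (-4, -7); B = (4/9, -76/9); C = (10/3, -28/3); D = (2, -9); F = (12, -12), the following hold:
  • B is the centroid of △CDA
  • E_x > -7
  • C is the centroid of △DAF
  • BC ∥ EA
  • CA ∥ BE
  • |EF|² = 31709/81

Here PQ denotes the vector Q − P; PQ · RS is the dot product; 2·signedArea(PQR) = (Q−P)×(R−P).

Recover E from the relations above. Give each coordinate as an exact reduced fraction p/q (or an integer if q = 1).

E = (-62/9, -55/9)

1. E_x = -62/9  [BC ∥ EA ∩ CA ∥ BE]
2. E_y = -55/9  [BC ∥ EA ∩ CA ∥ BE]
   → E = (-62/9, -55/9)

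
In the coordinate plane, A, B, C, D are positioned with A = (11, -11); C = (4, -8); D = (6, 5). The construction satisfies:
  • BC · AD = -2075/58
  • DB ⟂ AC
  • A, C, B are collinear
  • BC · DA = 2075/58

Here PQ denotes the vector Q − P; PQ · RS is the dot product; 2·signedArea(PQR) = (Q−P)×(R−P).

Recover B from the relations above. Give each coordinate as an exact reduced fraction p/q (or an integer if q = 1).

1. B_x = 57/58  [A, C, B are collinear ∩ DB ⟂ AC]
2. B_y = -389/58  [A, C, B are collinear ∩ DB ⟂ AC]
   → B = (57/58, -389/58)

B = (57/58, -389/58)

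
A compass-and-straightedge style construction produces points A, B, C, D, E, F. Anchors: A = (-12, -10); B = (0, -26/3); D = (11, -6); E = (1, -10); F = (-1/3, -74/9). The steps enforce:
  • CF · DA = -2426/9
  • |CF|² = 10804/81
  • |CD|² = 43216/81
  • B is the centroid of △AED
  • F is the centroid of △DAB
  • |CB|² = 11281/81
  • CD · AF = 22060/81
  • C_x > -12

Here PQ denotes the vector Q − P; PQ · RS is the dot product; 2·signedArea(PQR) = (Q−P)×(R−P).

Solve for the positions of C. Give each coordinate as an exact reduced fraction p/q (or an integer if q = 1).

1. C_x = -35/3  [CF · DA = -2426/9 ∩ CD · AF = 22060/81]
2. C_y = -94/9  [CF · DA = -2426/9 ∩ CD · AF = 22060/81]
   → C = (-35/3, -94/9)

C = (-35/3, -94/9)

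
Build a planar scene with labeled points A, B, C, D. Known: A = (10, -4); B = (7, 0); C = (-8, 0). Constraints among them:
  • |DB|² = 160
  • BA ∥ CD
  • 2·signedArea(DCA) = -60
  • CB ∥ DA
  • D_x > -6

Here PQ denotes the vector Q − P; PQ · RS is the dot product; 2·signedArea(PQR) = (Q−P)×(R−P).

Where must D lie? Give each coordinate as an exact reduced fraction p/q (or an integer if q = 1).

1. D_x = -5  [CB ∥ DA ∩ BA ∥ CD]
2. D_y = -4  [CB ∥ DA ∩ BA ∥ CD]
   → D = (-5, -4)

D = (-5, -4)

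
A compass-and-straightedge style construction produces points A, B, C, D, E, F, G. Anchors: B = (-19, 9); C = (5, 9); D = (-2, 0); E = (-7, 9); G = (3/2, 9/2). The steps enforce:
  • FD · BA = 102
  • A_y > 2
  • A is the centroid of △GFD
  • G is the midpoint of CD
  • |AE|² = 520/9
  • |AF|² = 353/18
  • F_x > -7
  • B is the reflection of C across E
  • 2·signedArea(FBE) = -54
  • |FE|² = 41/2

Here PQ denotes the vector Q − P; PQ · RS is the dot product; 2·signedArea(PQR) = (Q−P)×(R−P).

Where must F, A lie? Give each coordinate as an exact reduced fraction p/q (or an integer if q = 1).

1. F_y = 9/2  [2·signedArea(FBE) = -54]
2. F_x = -13/2  [|FE|² = 41/2]
   → F = (-13/2, 9/2)
3. A_x = -7/3  [A is the centroid of △GFD]
4. A_y = 3  [A is the centroid of △GFD]
   → A = (-7/3, 3)

A = (-7/3, 3)
F = (-13/2, 9/2)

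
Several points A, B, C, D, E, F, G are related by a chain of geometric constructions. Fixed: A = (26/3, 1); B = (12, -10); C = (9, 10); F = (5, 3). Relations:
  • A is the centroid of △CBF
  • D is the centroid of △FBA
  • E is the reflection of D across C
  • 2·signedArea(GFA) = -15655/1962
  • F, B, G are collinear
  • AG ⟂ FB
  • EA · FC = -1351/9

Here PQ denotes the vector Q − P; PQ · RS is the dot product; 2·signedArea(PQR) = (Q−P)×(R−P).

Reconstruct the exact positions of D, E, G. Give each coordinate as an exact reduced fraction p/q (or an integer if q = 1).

D = (77/9, -2)
E = (85/9, 22)
G = (4355/654, -53/654)

1. D_x = 77/9  [D is the centroid of △FBA]
2. D_y = -2  [D is the centroid of △FBA]
   → D = (77/9, -2)
3. E_x = 85/9  [E is the reflection of D across C]
4. E_y = 22  [E is the reflection of D across C]
   → E = (85/9, 22)
5. G_x = 4355/654  [F, B, G are collinear ∩ AG ⟂ FB]
6. G_y = -53/654  [F, B, G are collinear ∩ AG ⟂ FB]
   → G = (4355/654, -53/654)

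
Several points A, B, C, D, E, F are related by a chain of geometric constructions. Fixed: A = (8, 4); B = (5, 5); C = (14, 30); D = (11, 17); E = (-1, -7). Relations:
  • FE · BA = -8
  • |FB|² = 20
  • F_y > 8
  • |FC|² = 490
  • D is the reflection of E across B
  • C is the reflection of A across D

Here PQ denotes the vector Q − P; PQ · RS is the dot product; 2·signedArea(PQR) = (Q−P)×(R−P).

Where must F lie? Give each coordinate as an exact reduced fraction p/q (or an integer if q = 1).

F = (7, 9)

1. F_x = 7  [line -3·x + 1·y + 12 = 0 ∩ |FB|² = 20]
2. F_y = 9  [line -3·x + 1·y + 12 = 0 ∩ |FB|² = 20]
   → F = (7, 9)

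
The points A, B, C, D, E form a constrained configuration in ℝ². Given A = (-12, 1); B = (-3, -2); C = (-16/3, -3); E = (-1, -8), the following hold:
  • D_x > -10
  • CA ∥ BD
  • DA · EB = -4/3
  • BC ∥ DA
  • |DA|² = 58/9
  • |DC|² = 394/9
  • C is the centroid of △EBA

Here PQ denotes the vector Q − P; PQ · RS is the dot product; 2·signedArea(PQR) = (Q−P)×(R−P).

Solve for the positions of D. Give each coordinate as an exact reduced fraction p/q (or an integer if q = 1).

D = (-29/3, 2)

1. D_x = -29/3  [BC ∥ DA ∩ CA ∥ BD]
2. D_y = 2  [BC ∥ DA ∩ CA ∥ BD]
   → D = (-29/3, 2)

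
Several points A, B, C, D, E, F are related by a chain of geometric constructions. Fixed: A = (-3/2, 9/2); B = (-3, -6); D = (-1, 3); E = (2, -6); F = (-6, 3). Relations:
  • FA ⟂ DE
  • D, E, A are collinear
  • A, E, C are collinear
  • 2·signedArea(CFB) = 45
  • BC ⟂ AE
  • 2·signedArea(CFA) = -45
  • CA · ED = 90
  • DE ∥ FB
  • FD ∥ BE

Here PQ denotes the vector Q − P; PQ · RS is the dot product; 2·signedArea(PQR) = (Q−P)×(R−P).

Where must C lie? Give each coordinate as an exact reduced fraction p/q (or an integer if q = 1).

C = (3/2, -9/2)

1. C_x = 3/2  [A, E, C are collinear ∩ BC ⟂ AE]
2. C_y = -9/2  [A, E, C are collinear ∩ BC ⟂ AE]
   → C = (3/2, -9/2)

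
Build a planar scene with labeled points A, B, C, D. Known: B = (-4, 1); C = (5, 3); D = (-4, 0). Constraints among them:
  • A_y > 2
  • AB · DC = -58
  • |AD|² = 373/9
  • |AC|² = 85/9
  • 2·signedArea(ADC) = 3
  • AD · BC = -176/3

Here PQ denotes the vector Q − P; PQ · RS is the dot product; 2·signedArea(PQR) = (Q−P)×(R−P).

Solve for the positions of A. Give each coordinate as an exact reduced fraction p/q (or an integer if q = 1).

1. A_x = 2  [2·signedArea(ADC) = 3 ∩ AB · DC = -58]
2. A_y = 7/3  [2·signedArea(ADC) = 3 ∩ AB · DC = -58]
   → A = (2, 7/3)

A = (2, 7/3)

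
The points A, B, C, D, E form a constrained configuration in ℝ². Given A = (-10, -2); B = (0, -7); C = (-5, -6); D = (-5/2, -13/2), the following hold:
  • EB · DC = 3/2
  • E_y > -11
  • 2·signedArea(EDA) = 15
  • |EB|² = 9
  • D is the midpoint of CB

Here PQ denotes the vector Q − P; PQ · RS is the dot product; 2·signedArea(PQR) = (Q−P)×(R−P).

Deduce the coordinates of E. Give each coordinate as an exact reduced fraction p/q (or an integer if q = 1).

1. E_x = 0  [2·signedArea(EDA) = 15 ∩ EB · DC = 3/2]
2. E_y = -10  [2·signedArea(EDA) = 15 ∩ EB · DC = 3/2]
   → E = (0, -10)

E = (0, -10)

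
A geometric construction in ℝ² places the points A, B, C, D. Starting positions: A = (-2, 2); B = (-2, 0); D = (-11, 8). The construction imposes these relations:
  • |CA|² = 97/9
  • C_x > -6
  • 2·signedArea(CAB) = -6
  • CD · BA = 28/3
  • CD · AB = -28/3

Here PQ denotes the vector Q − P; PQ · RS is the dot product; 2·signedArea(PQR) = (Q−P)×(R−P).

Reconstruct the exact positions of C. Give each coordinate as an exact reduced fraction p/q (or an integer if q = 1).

C = (-5, 10/3)

1. C_x = -5  [CD · AB = -28/3 ∩ 2·signedArea(CAB) = -6]
2. C_y = 10/3  [CD · AB = -28/3 ∩ 2·signedArea(CAB) = -6]
   → C = (-5, 10/3)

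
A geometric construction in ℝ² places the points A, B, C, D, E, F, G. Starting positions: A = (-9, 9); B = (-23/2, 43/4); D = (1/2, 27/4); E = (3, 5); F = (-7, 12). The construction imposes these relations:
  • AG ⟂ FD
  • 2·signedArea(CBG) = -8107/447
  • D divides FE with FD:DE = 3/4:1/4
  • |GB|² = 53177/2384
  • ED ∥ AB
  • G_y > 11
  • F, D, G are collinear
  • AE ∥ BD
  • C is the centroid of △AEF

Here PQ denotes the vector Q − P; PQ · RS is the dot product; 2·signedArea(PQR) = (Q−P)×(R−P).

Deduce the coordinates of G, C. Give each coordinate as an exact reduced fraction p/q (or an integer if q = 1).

C = (-13/3, 26/3)
G = (-1033/149, 1781/149)

1. G_x = -1033/149  [F, D, G are collinear ∩ AG ⟂ FD]
2. G_y = 1781/149  [F, D, G are collinear ∩ AG ⟂ FD]
   → G = (-1033/149, 1781/149)
3. C_x = -13/3  [C is the centroid of △AEF]
4. C_y = 26/3  [C is the centroid of △AEF]
   → C = (-13/3, 26/3)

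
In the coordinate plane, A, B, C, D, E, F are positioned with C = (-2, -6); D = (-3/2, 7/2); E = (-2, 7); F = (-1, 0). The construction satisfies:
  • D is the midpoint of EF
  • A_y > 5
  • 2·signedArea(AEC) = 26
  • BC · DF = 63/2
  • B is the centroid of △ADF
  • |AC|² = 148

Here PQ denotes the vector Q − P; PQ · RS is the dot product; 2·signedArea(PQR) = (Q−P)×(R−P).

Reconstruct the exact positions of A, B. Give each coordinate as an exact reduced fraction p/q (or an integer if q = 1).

1. A_x = 0  [2·signedArea(AEC) = 26]
2. A_y = 6  [|AC|² = 148]
   → A = (0, 6)
3. B_x = -5/6  [B is the centroid of △ADF]
4. B_y = 19/6  [B is the centroid of △ADF]
   → B = (-5/6, 19/6)

A = (0, 6)
B = (-5/6, 19/6)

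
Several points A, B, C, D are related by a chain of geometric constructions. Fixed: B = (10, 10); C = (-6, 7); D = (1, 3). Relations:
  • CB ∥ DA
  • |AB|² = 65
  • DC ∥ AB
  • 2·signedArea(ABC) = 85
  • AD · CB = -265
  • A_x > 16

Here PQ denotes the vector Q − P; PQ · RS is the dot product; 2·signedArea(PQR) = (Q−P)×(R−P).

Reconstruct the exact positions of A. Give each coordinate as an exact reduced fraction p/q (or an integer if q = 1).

A = (17, 6)

1. A_x = 17  [DC ∥ AB ∩ CB ∥ DA]
2. A_y = 6  [DC ∥ AB ∩ CB ∥ DA]
   → A = (17, 6)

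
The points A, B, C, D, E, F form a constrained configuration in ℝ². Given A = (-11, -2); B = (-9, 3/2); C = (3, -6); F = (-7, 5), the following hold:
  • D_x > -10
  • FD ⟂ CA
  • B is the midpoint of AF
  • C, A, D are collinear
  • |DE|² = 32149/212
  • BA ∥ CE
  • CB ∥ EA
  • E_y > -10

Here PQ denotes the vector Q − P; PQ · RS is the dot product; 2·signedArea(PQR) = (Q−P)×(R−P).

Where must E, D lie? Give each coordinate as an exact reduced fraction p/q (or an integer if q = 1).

1. E_x = 1  [CB ∥ EA ∩ BA ∥ CE]
2. E_y = -19/2  [CB ∥ EA ∩ BA ∥ CE]
   → E = (1, -19/2)
3. D_x = -485/53  [C, A, D are collinear ∩ FD ⟂ CA]
4. D_y = -134/53  [C, A, D are collinear ∩ FD ⟂ CA]
   → D = (-485/53, -134/53)

D = (-485/53, -134/53)
E = (1, -19/2)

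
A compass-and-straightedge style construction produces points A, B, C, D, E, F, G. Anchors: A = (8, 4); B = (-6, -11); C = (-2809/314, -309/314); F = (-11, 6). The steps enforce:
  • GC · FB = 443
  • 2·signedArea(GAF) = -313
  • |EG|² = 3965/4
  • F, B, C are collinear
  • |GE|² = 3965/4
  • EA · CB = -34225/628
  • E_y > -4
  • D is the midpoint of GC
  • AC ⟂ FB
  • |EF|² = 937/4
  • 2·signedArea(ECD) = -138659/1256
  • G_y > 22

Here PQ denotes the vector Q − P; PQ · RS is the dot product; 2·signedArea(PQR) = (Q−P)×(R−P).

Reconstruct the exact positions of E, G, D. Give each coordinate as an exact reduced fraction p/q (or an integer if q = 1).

D = (-7833/628, 6913/628)
E = (1, -7/2)
G = (-16, 23)

1. E_x = 1  [line -925/314·x + 3145/314·y + 23865/628 = 0 ∩ |EF|² = 937/4]
2. E_y = -7/2  [line -925/314·x + 3145/314·y + 23865/628 = 0 ∩ |EF|² = 937/4]
   → E = (1, -7/2)
3. G_x = -16  [2·signedArea(GAF) = -313 ∩ GC · FB = 443]
4. G_y = 23  [2·signedArea(GAF) = -313 ∩ GC · FB = 443]
   → G = (-16, 23)
5. D_x = -7833/628  [2·signedArea(ECD) = -138659/1256 ∩ D is the midpoint of GC]
6. D_y = 6913/628  [2·signedArea(ECD) = -138659/1256 ∩ D is the midpoint of GC]
   → D = (-7833/628, 6913/628)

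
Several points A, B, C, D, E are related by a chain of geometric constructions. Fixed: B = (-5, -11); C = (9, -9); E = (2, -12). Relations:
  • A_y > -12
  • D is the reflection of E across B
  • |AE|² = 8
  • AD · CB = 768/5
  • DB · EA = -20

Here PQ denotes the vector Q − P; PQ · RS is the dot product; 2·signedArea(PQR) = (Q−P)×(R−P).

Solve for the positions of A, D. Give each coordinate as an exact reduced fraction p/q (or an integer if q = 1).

A = (-4/5, -58/5)
D = (-12, -10)

1. D_x = -12  [D is the reflection of E across B]
2. D_y = -10  [D is the reflection of E across B]
   → D = (-12, -10)
3. A_x = -4/5  [AD · CB = 768/5 ∩ DB · EA = -20]
4. A_y = -58/5  [AD · CB = 768/5 ∩ DB · EA = -20]
   → A = (-4/5, -58/5)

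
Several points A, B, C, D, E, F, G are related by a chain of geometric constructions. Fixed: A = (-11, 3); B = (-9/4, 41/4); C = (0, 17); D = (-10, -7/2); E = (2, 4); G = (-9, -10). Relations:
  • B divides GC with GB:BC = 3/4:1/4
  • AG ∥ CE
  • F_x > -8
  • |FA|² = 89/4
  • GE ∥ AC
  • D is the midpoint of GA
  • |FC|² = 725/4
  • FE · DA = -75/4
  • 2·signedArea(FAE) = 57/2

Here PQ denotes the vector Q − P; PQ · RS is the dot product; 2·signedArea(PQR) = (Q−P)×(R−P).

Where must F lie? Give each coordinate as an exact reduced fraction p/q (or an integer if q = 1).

1. F_x = -7  [FE · DA = -75/4 ∩ 2·signedArea(FAE) = 57/2]
2. F_y = 11/2  [FE · DA = -75/4 ∩ 2·signedArea(FAE) = 57/2]
   → F = (-7, 11/2)

F = (-7, 11/2)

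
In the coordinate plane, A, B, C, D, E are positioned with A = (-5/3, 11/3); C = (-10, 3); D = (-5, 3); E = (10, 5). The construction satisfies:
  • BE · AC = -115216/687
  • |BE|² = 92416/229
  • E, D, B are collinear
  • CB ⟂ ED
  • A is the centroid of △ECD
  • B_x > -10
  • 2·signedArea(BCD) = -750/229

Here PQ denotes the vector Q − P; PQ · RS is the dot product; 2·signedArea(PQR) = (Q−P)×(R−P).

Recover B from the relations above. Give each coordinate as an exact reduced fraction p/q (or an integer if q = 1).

B = (-2270/229, 537/229)

1. B_x = -2270/229  [E, D, B are collinear ∩ CB ⟂ ED]
2. B_y = 537/229  [E, D, B are collinear ∩ CB ⟂ ED]
   → B = (-2270/229, 537/229)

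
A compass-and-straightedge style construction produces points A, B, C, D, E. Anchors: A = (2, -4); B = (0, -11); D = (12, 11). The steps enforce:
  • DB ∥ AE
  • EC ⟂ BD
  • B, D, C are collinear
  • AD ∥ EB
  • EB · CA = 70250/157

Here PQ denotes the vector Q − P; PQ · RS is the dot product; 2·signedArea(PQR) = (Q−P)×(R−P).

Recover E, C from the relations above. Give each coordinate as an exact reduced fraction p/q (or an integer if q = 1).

C = (-1350/157, -4202/157)
E = (-10, -26)

1. E_x = -10  [AD ∥ EB ∩ DB ∥ AE]
2. E_y = -26  [AD ∥ EB ∩ DB ∥ AE]
   → E = (-10, -26)
3. C_x = -1350/157  [B, D, C are collinear ∩ EC ⟂ BD]
4. C_y = -4202/157  [B, D, C are collinear ∩ EC ⟂ BD]
   → C = (-1350/157, -4202/157)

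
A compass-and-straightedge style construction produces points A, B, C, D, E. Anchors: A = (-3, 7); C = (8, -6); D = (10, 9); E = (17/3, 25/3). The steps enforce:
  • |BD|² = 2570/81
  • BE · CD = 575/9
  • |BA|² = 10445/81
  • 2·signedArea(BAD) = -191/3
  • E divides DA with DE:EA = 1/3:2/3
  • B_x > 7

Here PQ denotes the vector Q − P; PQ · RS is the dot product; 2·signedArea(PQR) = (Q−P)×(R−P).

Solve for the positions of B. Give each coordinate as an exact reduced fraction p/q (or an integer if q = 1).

B = (71/9, 34/9)

1. B_x = 71/9  [2·signedArea(BAD) = -191/3 ∩ BE · CD = 575/9]
2. B_y = 34/9  [2·signedArea(BAD) = -191/3 ∩ BE · CD = 575/9]
   → B = (71/9, 34/9)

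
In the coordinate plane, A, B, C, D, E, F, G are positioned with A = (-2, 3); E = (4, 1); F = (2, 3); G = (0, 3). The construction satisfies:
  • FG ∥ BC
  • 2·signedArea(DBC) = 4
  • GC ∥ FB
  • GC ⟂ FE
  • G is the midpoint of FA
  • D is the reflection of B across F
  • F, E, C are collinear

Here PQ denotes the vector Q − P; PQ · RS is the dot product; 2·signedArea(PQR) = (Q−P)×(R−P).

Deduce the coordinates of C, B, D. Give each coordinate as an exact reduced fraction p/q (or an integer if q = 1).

B = (3, 4)
C = (1, 4)
D = (1, 2)

1. C_x = 1  [F, E, C are collinear ∩ GC ⟂ FE]
2. C_y = 4  [F, E, C are collinear ∩ GC ⟂ FE]
   → C = (1, 4)
3. B_x = 3  [FG ∥ BC ∩ GC ∥ FB]
4. B_y = 4  [FG ∥ BC ∩ GC ∥ FB]
   → B = (3, 4)
5. D_x = 1  [D is the reflection of B across F]
6. D_y = 2  [D is the reflection of B across F]
   → D = (1, 2)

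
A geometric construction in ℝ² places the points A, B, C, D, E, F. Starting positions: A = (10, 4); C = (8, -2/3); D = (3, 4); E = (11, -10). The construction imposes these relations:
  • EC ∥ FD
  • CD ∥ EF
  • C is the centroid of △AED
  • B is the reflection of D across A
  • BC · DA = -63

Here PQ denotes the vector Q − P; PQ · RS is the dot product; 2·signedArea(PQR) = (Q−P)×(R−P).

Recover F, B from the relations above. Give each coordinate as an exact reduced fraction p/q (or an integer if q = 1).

1. F_x = 6  [EC ∥ FD ∩ CD ∥ EF]
2. F_y = -16/3  [EC ∥ FD ∩ CD ∥ EF]
   → F = (6, -16/3)
3. B_x = 17  [B is the reflection of D across A]
4. B_y = 4  [B is the reflection of D across A]
   → B = (17, 4)

B = (17, 4)
F = (6, -16/3)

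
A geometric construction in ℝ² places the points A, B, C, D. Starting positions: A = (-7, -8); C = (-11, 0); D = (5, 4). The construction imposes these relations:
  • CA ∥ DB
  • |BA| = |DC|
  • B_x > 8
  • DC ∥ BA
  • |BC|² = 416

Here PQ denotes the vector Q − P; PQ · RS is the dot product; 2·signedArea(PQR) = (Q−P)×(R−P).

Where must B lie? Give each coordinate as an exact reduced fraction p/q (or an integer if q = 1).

1. B_x = 9  [DC ∥ BA ∩ CA ∥ DB]
2. B_y = -4  [DC ∥ BA ∩ CA ∥ DB]
   → B = (9, -4)

B = (9, -4)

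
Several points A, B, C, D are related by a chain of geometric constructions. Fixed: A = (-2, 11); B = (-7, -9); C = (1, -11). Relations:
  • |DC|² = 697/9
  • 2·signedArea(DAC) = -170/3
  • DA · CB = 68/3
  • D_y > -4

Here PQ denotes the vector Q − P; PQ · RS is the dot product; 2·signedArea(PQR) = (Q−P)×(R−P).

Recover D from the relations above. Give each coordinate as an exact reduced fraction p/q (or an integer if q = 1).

D = (-8/3, -3)

1. D_x = -8/3  [2·signedArea(DAC) = -170/3 ∩ DA · CB = 68/3]
2. D_y = -3  [2·signedArea(DAC) = -170/3 ∩ DA · CB = 68/3]
   → D = (-8/3, -3)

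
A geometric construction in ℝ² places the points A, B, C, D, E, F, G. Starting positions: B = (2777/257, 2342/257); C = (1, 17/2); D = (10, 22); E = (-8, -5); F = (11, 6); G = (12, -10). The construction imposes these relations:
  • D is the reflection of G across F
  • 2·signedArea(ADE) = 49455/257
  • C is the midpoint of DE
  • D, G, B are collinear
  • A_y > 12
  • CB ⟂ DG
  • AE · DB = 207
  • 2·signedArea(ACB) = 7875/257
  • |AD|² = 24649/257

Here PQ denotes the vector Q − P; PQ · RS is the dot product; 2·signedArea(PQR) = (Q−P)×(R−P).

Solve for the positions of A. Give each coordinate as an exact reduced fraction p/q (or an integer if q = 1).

1. A_x = 2727/257  [2·signedArea(ACB) = 7875/257 ∩ 2·signedArea(ADE) = 49455/257]
2. A_y = 3142/257  [2·signedArea(ACB) = 7875/257 ∩ 2·signedArea(ADE) = 49455/257]
   → A = (2727/257, 3142/257)

A = (2727/257, 3142/257)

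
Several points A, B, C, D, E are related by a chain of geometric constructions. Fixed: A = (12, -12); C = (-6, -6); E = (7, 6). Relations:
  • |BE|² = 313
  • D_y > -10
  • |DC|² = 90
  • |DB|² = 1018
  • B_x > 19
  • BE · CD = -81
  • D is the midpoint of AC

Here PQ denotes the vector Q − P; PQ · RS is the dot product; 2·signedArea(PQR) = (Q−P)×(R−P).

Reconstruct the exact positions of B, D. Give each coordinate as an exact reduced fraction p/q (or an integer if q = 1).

1. D_x = 3  [D is the midpoint of AC]
2. D_y = -9  [D is the midpoint of AC]
   → D = (3, -9)
3. B_x = 20  [line -9·x + 3·y + 126 = 0 ∩ |BE|² = 313]
4. B_y = 18  [line -9·x + 3·y + 126 = 0 ∩ |BE|² = 313]
   → B = (20, 18)

B = (20, 18)
D = (3, -9)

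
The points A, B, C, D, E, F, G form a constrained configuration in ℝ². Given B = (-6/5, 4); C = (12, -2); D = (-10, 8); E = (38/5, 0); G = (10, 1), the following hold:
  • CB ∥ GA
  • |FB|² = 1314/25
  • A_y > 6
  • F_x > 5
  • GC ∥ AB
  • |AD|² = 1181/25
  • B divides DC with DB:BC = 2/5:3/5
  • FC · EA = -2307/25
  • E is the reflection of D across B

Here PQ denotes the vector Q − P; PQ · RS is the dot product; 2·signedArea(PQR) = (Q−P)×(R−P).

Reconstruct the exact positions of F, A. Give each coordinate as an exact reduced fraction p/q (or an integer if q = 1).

A = (-16/5, 7)
F = (27/5, 1)

1. A_x = -16/5  [GC ∥ AB ∩ CB ∥ GA]
2. A_y = 7  [GC ∥ AB ∩ CB ∥ GA]
   → A = (-16/5, 7)
3. F_x = 27/5  [line 54/5·x + -7·y + -1283/25 = 0 ∩ |FB|² = 1314/25]
4. F_y = 1  [line 54/5·x + -7·y + -1283/25 = 0 ∩ |FB|² = 1314/25]
   → F = (27/5, 1)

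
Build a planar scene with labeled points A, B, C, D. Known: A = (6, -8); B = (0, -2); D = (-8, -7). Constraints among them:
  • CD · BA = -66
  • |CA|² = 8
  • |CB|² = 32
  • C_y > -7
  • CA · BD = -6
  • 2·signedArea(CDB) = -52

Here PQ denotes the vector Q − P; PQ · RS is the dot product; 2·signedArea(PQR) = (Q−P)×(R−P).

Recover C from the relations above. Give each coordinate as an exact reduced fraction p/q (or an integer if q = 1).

1. C_x = 4  [CA · BD = -6 ∩ 2·signedArea(CDB) = -52]
2. C_y = -6  [CA · BD = -6 ∩ 2·signedArea(CDB) = -52]
   → C = (4, -6)

C = (4, -6)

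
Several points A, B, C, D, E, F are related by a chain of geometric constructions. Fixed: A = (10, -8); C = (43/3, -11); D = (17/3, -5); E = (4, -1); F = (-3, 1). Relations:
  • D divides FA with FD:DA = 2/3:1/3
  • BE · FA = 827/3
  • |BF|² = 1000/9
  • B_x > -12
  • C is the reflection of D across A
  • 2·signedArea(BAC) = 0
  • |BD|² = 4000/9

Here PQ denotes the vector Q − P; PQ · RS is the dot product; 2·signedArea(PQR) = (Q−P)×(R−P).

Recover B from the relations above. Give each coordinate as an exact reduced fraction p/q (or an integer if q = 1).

1. B_x = -35/3  [2·signedArea(BAC) = 0 ∩ BE · FA = 827/3]
2. B_y = 7  [2·signedArea(BAC) = 0 ∩ BE · FA = 827/3]
   → B = (-35/3, 7)

B = (-35/3, 7)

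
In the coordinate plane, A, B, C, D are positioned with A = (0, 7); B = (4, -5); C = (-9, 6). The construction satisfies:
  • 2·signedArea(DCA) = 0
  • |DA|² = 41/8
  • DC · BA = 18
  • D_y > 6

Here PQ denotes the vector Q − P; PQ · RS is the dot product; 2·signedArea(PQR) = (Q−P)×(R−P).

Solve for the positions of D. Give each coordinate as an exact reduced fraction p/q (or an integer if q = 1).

D = (-9/4, 27/4)

1. D_x = -9/4  [2·signedArea(DCA) = 0 ∩ DC · BA = 18]
2. D_y = 27/4  [2·signedArea(DCA) = 0 ∩ DC · BA = 18]
   → D = (-9/4, 27/4)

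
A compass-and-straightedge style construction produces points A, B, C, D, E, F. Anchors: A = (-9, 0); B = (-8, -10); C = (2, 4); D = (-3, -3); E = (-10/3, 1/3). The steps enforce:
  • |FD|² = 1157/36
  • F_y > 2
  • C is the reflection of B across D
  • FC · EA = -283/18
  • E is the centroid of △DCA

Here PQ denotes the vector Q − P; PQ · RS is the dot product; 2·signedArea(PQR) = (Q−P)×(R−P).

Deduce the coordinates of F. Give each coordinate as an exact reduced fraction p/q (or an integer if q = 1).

1. F_x = -2/3  [line 17/3·x + 1/3·y + 55/18 = 0 ∩ |FD|² = 1157/36]
2. F_y = 13/6  [line 17/3·x + 1/3·y + 55/18 = 0 ∩ |FD|² = 1157/36]
   → F = (-2/3, 13/6)

F = (-2/3, 13/6)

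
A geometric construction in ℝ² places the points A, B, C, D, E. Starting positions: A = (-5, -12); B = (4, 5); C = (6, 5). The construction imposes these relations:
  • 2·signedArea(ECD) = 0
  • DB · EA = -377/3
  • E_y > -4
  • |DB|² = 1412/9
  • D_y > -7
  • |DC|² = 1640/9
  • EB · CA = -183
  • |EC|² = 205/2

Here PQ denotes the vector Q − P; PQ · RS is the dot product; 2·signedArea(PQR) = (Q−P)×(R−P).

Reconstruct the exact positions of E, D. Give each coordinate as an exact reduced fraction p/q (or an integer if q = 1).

1. E_x = 1/2  [line 11·x + 17·y + 54 = 0 ∩ |EC|² = 205/2]
2. E_y = -7/2  [line 11·x + 17·y + 54 = 0 ∩ |EC|² = 205/2]
   → E = (1/2, -7/2)
3. D_x = -4/3  [2·signedArea(ECD) = 0 ∩ DB · EA = -377/3]
4. D_y = -19/3  [2·signedArea(ECD) = 0 ∩ DB · EA = -377/3]
   → D = (-4/3, -19/3)

D = (-4/3, -19/3)
E = (1/2, -7/2)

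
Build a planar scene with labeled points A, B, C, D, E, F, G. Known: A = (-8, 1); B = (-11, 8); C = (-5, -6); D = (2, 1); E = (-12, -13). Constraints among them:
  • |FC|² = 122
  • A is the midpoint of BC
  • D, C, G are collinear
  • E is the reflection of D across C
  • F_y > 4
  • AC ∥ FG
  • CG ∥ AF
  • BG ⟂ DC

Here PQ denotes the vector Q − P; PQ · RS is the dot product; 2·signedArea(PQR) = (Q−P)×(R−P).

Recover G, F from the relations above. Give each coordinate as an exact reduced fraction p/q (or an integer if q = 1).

1. G_x = -1  [D, C, G are collinear ∩ BG ⟂ DC]
2. G_y = -2  [D, C, G are collinear ∩ BG ⟂ DC]
   → G = (-1, -2)
3. F_x = -4  [AC ∥ FG ∩ CG ∥ AF]
4. F_y = 5  [AC ∥ FG ∩ CG ∥ AF]
   → F = (-4, 5)

F = (-4, 5)
G = (-1, -2)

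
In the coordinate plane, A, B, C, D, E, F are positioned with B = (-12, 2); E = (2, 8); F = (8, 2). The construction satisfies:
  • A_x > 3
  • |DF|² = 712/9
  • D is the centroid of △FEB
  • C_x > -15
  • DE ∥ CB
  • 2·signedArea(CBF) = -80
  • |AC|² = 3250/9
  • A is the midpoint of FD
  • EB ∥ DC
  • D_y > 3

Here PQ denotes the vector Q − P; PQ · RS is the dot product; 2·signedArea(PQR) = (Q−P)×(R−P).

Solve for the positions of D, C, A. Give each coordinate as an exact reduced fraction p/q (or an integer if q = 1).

1. D_x = -2/3  [D is the centroid of △FEB]
2. D_y = 4  [D is the centroid of △FEB]
   → D = (-2/3, 4)
3. C_x = -44/3  [DE ∥ CB ∩ EB ∥ DC]
4. C_y = -2  [DE ∥ CB ∩ EB ∥ DC]
   → C = (-44/3, -2)
5. A_x = 11/3  [A is the midpoint of FD]
6. A_y = 3  [A is the midpoint of FD]
   → A = (11/3, 3)

A = (11/3, 3)
C = (-44/3, -2)
D = (-2/3, 4)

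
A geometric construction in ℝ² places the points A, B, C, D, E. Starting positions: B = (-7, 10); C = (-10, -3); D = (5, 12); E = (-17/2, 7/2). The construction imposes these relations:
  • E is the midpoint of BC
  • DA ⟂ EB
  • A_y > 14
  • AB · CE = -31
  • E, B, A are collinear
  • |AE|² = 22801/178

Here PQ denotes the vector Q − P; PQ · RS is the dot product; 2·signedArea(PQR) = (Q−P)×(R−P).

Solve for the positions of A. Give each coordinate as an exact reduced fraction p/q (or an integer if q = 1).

A = (-530/89, 1293/89)

1. A_x = -530/89  [E, B, A are collinear ∩ DA ⟂ EB]
2. A_y = 1293/89  [E, B, A are collinear ∩ DA ⟂ EB]
   → A = (-530/89, 1293/89)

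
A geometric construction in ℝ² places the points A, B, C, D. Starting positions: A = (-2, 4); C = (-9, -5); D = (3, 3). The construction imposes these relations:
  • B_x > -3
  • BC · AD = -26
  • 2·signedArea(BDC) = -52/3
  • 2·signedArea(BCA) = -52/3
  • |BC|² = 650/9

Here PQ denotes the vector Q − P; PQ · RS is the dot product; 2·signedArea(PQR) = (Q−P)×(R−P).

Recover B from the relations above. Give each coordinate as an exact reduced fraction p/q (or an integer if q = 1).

1. B_x = -8/3  [2·signedArea(BDC) = -52/3 ∩ 2·signedArea(BCA) = -52/3]
2. B_y = 2/3  [2·signedArea(BDC) = -52/3 ∩ 2·signedArea(BCA) = -52/3]
   → B = (-8/3, 2/3)

B = (-8/3, 2/3)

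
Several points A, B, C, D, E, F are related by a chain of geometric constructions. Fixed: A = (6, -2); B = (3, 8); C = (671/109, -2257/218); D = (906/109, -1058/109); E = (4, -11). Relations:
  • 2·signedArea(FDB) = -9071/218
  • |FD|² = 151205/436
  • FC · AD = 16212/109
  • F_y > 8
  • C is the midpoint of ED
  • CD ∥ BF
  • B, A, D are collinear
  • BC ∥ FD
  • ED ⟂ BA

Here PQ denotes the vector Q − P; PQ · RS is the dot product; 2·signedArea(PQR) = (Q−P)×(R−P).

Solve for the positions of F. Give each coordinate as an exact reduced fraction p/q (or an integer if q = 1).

1. F_x = 562/109  [BC ∥ FD ∩ CD ∥ BF]
2. F_y = 1885/218  [BC ∥ FD ∩ CD ∥ BF]
   → F = (562/109, 1885/218)

F = (562/109, 1885/218)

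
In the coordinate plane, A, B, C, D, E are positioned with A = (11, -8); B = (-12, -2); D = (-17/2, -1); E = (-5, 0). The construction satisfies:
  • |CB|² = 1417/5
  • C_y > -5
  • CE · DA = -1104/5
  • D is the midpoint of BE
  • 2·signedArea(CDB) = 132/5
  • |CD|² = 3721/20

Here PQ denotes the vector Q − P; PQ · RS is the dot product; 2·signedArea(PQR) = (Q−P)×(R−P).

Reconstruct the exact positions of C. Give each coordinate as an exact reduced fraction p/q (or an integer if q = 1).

C = (23/5, -24/5)

1. C_x = 23/5  [2·signedArea(CDB) = 132/5 ∩ CE · DA = -1104/5]
2. C_y = -24/5  [2·signedArea(CDB) = 132/5 ∩ CE · DA = -1104/5]
   → C = (23/5, -24/5)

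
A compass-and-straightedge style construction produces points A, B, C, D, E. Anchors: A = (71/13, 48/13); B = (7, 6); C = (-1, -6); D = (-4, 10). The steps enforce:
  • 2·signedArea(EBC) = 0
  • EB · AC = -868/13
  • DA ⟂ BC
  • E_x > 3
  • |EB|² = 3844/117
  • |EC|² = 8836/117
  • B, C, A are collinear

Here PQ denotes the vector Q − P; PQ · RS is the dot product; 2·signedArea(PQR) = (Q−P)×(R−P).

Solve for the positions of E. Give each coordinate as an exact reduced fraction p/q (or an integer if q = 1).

1. E_x = 149/39  [2·signedArea(EBC) = 0 ∩ EB · AC = -868/13]
2. E_y = 16/13  [2·signedArea(EBC) = 0 ∩ EB · AC = -868/13]
   → E = (149/39, 16/13)

E = (149/39, 16/13)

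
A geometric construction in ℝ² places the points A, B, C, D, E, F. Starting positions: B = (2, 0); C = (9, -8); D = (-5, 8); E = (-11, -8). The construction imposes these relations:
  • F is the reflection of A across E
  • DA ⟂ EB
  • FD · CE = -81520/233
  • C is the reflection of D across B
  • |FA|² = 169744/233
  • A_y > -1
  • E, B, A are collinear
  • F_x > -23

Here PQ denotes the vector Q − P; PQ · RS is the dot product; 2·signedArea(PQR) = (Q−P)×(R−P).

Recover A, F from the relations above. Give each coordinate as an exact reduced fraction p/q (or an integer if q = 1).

A = (115/233, -216/233)
F = (-5241/233, -3512/233)

1. A_x = 115/233  [E, B, A are collinear ∩ DA ⟂ EB]
2. A_y = -216/233  [E, B, A are collinear ∩ DA ⟂ EB]
   → A = (115/233, -216/233)
3. F_x = -5241/233  [F is the reflection of A across E]
4. F_y = -3512/233  [F is the reflection of A across E]
   → F = (-5241/233, -3512/233)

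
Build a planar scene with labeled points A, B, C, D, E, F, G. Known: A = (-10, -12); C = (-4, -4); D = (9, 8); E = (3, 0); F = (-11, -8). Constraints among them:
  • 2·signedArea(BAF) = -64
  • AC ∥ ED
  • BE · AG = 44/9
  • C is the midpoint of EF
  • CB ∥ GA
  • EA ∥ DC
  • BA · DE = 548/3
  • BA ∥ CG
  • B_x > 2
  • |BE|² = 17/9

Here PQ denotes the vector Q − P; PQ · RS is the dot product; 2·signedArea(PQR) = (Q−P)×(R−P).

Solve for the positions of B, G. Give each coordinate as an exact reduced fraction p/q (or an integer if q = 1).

1. B_x = 8/3  [BA · DE = 548/3 ∩ 2·signedArea(BAF) = -64]
2. B_y = 4/3  [BA · DE = 548/3 ∩ 2·signedArea(BAF) = -64]
   → B = (8/3, 4/3)
3. G_x = -50/3  [CB ∥ GA ∩ BA ∥ CG]
4. G_y = -52/3  [CB ∥ GA ∩ BA ∥ CG]
   → G = (-50/3, -52/3)

B = (8/3, 4/3)
G = (-50/3, -52/3)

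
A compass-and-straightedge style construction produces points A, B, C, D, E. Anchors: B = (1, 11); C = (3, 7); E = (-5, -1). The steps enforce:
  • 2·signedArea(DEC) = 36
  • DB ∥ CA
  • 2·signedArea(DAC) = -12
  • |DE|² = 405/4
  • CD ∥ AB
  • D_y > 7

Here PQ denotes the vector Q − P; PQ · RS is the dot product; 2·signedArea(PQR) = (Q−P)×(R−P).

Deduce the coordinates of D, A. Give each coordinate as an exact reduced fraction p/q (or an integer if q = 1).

A = (9/2, 10)
D = (-1/2, 8)

1. D_x = -1/2  [line -8·x + 8·y + -68 = 0 ∩ |DE|² = 405/4]
2. D_y = 8  [line -8·x + 8·y + -68 = 0 ∩ |DE|² = 405/4]
   → D = (-1/2, 8)
3. A_x = 9/2  [2·signedArea(DAC) = -12 ∩ DB ∥ CA]
4. A_y = 10  [2·signedArea(DAC) = -12 ∩ DB ∥ CA]
   → A = (9/2, 10)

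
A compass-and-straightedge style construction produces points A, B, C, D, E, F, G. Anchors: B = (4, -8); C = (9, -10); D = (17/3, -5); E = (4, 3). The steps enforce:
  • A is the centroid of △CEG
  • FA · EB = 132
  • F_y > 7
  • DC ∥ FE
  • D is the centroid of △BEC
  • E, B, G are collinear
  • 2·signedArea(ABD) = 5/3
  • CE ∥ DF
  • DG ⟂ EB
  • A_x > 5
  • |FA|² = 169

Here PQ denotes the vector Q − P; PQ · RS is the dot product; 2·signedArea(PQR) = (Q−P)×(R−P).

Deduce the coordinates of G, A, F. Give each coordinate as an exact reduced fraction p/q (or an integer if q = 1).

1. G_x = 4  [E, B, G are collinear ∩ DG ⟂ EB]
2. G_y = -5  [E, B, G are collinear ∩ DG ⟂ EB]
   → G = (4, -5)
3. A_x = 17/3  [A is the centroid of △CEG]
4. A_y = -4  [A is the centroid of △CEG]
   → A = (17/3, -4)
5. F_x = 2/3  [DC ∥ FE ∩ CE ∥ DF]
6. F_y = 8  [DC ∥ FE ∩ CE ∥ DF]
   → F = (2/3, 8)

A = (17/3, -4)
F = (2/3, 8)
G = (4, -5)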